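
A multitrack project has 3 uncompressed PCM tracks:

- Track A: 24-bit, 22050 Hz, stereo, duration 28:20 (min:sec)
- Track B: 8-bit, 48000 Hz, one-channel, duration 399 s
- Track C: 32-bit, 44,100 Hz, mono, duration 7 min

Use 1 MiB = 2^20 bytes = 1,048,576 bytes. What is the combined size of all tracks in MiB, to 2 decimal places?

303.41 MiB

Track A: 28:20 (min:sec) = 1,700 s; 22,050 × 1,700 × 3 × 2 = 224,910,000 bytes.
Track B: 48,000 × 399 × 1 × 1 = 19,152,000 bytes.
Track C: 7 min = 420 s; 44,100 × 420 × 4 × 1 = 74,088,000 bytes.
Total = 318,150,000 bytes = 303.41 MiB.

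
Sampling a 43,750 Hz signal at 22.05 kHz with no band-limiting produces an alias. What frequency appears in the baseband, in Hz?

Nyquist = 22,050/2 = 11,025 Hz; 43,750 Hz exceeds it.
Alias = |43,750 − 2×22,050| = |43,750 − 44,100| = 350 Hz.

350 Hz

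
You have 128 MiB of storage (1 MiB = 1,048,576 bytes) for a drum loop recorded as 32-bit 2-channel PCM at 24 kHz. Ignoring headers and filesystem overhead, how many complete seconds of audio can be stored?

Uncompressed byte rate = 24,000 × 4 × 2 = 192,000 bytes/s.
Capacity = 128 × 1,048,576 = 134,217,728 bytes.
134,217,728 / 192,000 ≈ 699.05 s → 699 seconds.

699 seconds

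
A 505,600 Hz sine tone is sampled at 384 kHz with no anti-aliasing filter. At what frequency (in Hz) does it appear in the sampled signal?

121,600 Hz

Nyquist = 384,000/2 = 192,000 Hz; 505,600 Hz exceeds it.
Alias = |505,600 − 1×384,000| = |505,600 − 384,000| = 121,600 Hz.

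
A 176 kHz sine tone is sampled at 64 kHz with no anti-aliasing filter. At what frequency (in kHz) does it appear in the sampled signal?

16 kHz

Nyquist = 64,000/2 = 32,000 Hz; 176,000 Hz exceeds it.
Alias = |176,000 − 3×64,000| = |176,000 − 192,000| = 16,000 Hz = 16 kHz.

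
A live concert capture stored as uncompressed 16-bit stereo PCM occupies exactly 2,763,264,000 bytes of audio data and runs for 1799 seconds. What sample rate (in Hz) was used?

Bytes = sample_rate × seconds × bytes_per_sample × channels.
sample_rate = 2,763,264,000 / (1,799 × 2 × 2) = 2,763,264,000 / 7,196 = 384,000 Hz.

384,000 Hz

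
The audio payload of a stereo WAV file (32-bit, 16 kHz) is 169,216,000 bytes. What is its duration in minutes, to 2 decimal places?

22.03 minutes

Byte rate = 16,000 × 4 × 2 = 128,000 bytes/s.
Duration = 169,216,000 / 128,000 = 1,322 s.
1,322 s / 60 = 22.03 minutes.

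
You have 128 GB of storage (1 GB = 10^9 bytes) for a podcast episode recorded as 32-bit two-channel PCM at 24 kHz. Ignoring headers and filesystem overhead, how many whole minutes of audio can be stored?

Uncompressed byte rate = 24,000 × 4 × 2 = 192,000 bytes/s.
Capacity = 128 × 1,000,000,000 = 128,000,000,000 bytes.
128,000,000,000 / 192,000 ≈ 666666.67 s → 11,111 minutes.

11,111 minutes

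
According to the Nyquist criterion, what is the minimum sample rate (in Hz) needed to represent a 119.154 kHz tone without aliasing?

238,308 Hz

Minimum sample rate = 2 × 119,154 Hz = 238,308 Hz.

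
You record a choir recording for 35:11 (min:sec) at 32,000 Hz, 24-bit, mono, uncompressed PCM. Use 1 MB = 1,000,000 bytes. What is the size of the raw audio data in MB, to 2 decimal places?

Duration = 35:11 (min:sec) = 2,111 s.
Bytes = 32,000 samples/s × 2,111 s × 3 bytes/sample × 1 ch = 202,656,000 bytes.
202,656,000 / 1,000,000 = 202.66 MB.

202.66 MB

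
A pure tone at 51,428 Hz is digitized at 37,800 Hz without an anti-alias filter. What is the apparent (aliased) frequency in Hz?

13,628 Hz

Nyquist = 37,800/2 = 18,900 Hz; 51,428 Hz exceeds it.
Alias = |51,428 − 1×37,800| = |51,428 − 37,800| = 13,628 Hz.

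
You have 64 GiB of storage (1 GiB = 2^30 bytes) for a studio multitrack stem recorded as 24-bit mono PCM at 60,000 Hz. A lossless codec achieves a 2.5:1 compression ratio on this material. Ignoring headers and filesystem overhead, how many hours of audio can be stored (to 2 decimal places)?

265.12 hours

Uncompressed byte rate = 60,000 × 3 × 1 = 180,000 bytes/s.
After 2.5:1 compression, effective rate ≈ 72000 bytes/s.
Capacity = 64 × 1,073,741,824 = 68,719,476,736 bytes.
68,719,476,736 / effective rate ≈ 954437.18 s → 265.12 hours.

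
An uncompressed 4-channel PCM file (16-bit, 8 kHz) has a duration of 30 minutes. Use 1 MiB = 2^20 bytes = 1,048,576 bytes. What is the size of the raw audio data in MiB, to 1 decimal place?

109.9 MiB

Duration = 30 minutes = 1,800 s.
Bytes = 8,000 samples/s × 1,800 s × 2 bytes/sample × 4 ch = 115,200,000 bytes.
115,200,000 / 1,048,576 = 109.9 MiB.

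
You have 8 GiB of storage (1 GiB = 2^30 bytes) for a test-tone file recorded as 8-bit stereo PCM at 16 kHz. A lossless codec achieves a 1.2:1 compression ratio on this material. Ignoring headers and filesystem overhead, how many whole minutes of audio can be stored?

5,368 minutes

Uncompressed byte rate = 16,000 × 1 × 2 = 32,000 bytes/s.
After 1.2:1 compression, effective rate ≈ 26666.67 bytes/s.
Capacity = 8 × 1,073,741,824 = 8,589,934,592 bytes.
8,589,934,592 / effective rate ≈ 322122.55 s → 5,368 minutes.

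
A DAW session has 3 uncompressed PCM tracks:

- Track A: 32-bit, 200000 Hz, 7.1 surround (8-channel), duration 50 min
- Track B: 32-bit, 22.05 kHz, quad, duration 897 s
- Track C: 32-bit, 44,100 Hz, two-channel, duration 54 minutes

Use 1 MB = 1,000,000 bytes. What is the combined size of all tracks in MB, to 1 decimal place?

Track A: 50 min = 3,000 s; 200,000 × 3,000 × 4 × 8 = 19,200,000,000 bytes.
Track B: 22,050 × 897 × 4 × 4 = 316,461,600 bytes.
Track C: 54 minutes = 3,240 s; 44,100 × 3,240 × 4 × 2 = 1,143,072,000 bytes.
Total = 20,659,533,600 bytes = 20659.5 MB.

20659.5 MB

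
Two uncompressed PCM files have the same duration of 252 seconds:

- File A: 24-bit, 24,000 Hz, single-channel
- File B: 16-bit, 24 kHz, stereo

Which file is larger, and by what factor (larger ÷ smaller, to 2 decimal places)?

File B, by a factor of 1.33

File A: 24,000 × 3 × 1 = 72,000 bytes/s.
File B: 24,000 × 2 × 2 = 96,000 bytes/s.
File B is larger; ratio = 24,192,000 / 18,144,000 = 1.33.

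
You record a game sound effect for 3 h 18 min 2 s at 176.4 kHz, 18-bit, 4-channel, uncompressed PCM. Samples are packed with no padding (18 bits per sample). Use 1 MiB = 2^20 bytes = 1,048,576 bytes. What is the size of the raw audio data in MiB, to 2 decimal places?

17989.98 MiB

Duration = 3 h 18 min 2 s = 11,882 s.
Bits = 176,400 × 11,882 × 18 × 4 = 150,910,905,600 bits = 18,863,863,200 bytes.
18,863,863,200 / 1,048,576 = 17989.98 MiB.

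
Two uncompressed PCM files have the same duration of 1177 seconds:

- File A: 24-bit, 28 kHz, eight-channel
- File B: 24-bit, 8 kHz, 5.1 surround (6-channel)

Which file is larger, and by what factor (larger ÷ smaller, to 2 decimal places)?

File A, by a factor of 4.67

File A: 28,000 × 3 × 8 = 672,000 bytes/s.
File B: 8,000 × 3 × 6 = 144,000 bytes/s.
File A is larger; ratio = 790,944,000 / 169,488,000 = 4.67.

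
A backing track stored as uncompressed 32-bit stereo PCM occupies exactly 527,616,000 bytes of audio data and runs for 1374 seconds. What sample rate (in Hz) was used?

48,000 Hz

Bytes = sample_rate × seconds × bytes_per_sample × channels.
sample_rate = 527,616,000 / (1,374 × 4 × 2) = 527,616,000 / 10,992 = 48,000 Hz.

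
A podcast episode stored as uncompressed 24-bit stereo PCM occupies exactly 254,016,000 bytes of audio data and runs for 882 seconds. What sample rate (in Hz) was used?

Bytes = sample_rate × seconds × bytes_per_sample × channels.
sample_rate = 254,016,000 / (882 × 3 × 2) = 254,016,000 / 5,292 = 48,000 Hz.

48,000 Hz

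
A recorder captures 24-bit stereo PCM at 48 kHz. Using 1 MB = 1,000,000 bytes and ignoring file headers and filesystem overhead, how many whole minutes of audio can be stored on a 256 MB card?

14 minutes

Uncompressed byte rate = 48,000 × 3 × 2 = 288,000 bytes/s.
Capacity = 256 × 1,000,000 = 256,000,000 bytes.
256,000,000 / 288,000 ≈ 888.89 s → 14 minutes.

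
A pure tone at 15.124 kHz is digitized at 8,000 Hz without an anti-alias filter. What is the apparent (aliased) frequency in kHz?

0.876 kHz

Nyquist = 8,000/2 = 4,000 Hz; 15,124 Hz exceeds it.
Alias = |15,124 − 2×8,000| = |15,124 − 16,000| = 876 Hz = 0.876 kHz.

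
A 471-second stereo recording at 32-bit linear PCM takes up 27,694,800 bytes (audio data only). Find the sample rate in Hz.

7,350 Hz

Bytes = sample_rate × seconds × bytes_per_sample × channels.
sample_rate = 27,694,800 / (471 × 4 × 2) = 27,694,800 / 3,768 = 7,350 Hz.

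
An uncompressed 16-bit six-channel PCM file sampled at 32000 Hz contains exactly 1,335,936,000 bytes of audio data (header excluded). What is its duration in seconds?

3,479 seconds

Byte rate = 32,000 × 2 × 6 = 384,000 bytes/s.
Duration = 1,335,936,000 / 384,000 = 3,479 s.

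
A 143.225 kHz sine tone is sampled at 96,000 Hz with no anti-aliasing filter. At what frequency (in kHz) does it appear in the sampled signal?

47.225 kHz

Nyquist = 96,000/2 = 48,000 Hz; 143,225 Hz exceeds it.
Alias = |143,225 − 1×96,000| = |143,225 − 96,000| = 47,225 Hz = 47.225 kHz.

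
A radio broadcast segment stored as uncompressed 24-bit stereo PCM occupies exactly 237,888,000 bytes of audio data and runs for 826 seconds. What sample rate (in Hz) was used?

48,000 Hz

Bytes = sample_rate × seconds × bytes_per_sample × channels.
sample_rate = 237,888,000 / (826 × 3 × 2) = 237,888,000 / 4,956 = 48,000 Hz.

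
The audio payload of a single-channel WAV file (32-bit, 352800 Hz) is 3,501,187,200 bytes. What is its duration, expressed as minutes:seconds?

41:21

Byte rate = 352,800 × 4 × 1 = 1,411,200 bytes/s.
Duration = 3,501,187,200 / 1,411,200 = 2,481 s.
2,481 s = 41:21.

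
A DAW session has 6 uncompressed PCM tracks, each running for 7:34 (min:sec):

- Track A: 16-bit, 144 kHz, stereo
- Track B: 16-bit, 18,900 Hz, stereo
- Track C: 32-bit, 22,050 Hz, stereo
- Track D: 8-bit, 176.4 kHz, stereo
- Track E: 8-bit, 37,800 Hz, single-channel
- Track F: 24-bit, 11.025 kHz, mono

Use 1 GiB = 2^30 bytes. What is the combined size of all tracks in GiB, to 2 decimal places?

0.53 GiB

7:34 (min:sec) = 454 s.
Track A: 144,000 × 454 × 2 × 2 = 261,504,000 bytes.
Track B: 18,900 × 454 × 2 × 2 = 34,322,400 bytes.
Track C: 22,050 × 454 × 4 × 2 = 80,085,600 bytes.
Track D: 176,400 × 454 × 1 × 2 = 160,171,200 bytes.
Track E: 37,800 × 454 × 1 × 1 = 17,161,200 bytes.
Track F: 11,025 × 454 × 3 × 1 = 15,016,050 bytes.
Total = 568,260,450 bytes = 0.53 GiB.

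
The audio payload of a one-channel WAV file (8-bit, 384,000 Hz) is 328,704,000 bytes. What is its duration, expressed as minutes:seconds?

14:16

Byte rate = 384,000 × 1 × 1 = 384,000 bytes/s.
Duration = 328,704,000 / 384,000 = 856 s.
856 s = 14:16.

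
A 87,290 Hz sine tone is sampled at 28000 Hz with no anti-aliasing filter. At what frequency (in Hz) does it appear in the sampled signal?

Nyquist = 28,000/2 = 14,000 Hz; 87,290 Hz exceeds it.
Alias = |87,290 − 3×28,000| = |87,290 − 84,000| = 3,290 Hz.

3,290 Hz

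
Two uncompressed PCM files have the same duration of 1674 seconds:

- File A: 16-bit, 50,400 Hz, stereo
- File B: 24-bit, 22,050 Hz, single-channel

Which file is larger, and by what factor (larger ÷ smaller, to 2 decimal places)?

File A, by a factor of 3.05

File A: 50,400 × 2 × 2 = 201,600 bytes/s.
File B: 22,050 × 3 × 1 = 66,150 bytes/s.
File A is larger; ratio = 337,478,400 / 110,735,100 = 3.05.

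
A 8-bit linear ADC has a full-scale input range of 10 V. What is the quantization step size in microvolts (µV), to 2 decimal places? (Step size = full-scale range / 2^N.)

39062.50 µV

10 V / 2^8 = 10 / 256 V = 39062.50 µV.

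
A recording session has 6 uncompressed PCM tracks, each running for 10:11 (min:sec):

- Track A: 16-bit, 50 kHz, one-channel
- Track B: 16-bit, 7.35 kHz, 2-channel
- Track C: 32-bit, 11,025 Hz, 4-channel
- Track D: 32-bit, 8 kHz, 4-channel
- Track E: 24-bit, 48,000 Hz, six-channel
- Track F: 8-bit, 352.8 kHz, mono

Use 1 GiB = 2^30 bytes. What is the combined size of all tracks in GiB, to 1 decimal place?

0.9 GiB

10:11 (min:sec) = 611 s.
Track A: 50,000 × 611 × 2 × 1 = 61,100,000 bytes.
Track B: 7,350 × 611 × 2 × 2 = 17,963,400 bytes.
Track C: 11,025 × 611 × 4 × 4 = 107,780,400 bytes.
Track D: 8,000 × 611 × 4 × 4 = 78,208,000 bytes.
Track E: 48,000 × 611 × 3 × 6 = 527,904,000 bytes.
Track F: 352,800 × 611 × 1 × 1 = 215,560,800 bytes.
Total = 1,008,516,600 bytes = 0.9 GiB.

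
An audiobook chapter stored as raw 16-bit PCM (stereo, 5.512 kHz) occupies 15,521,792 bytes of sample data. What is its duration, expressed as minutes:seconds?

Byte rate = 5,512 × 2 × 2 = 22,048 bytes/s.
Duration = 15,521,792 / 22,048 = 704 s.
704 s = 11:44.

11:44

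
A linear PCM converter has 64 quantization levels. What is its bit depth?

log2(64) = 6.

6 bits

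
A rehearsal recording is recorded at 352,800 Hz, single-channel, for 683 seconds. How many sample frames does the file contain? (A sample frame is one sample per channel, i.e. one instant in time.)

352,800 samples/s × 683 s = 240,962,400 frames.

240,962,400 sample frames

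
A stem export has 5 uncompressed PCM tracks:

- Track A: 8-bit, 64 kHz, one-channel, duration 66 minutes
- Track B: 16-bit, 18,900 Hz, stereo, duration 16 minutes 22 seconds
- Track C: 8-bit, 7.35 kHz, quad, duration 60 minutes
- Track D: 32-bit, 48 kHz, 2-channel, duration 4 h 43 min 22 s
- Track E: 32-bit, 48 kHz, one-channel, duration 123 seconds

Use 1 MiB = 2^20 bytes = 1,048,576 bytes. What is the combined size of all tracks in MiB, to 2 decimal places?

6662.28 MiB

Track A: 66 minutes = 3,960 s; 64,000 × 3,960 × 1 × 1 = 253,440,000 bytes.
Track B: 16 minutes 22 seconds = 982 s; 18,900 × 982 × 2 × 2 = 74,239,200 bytes.
Track C: 60 minutes = 3,600 s; 7,350 × 3,600 × 1 × 4 = 105,840,000 bytes.
Track D: 4 h 43 min 22 s = 17,002 s; 48,000 × 17,002 × 4 × 2 = 6,528,768,000 bytes.
Track E: 48,000 × 123 × 4 × 1 = 23,616,000 bytes.
Total = 6,985,903,200 bytes = 6662.28 MiB.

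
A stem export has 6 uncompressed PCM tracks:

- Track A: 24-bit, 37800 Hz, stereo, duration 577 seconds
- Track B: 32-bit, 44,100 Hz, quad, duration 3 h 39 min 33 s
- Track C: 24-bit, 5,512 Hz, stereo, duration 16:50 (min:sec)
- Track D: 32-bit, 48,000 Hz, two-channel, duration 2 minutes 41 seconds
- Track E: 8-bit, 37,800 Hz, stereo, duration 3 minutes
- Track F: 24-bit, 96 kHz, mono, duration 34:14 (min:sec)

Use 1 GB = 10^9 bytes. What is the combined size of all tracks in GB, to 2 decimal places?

10.13 GB

Track A: 37,800 × 577 × 3 × 2 = 130,863,600 bytes.
Track B: 3 h 39 min 33 s = 13,173 s; 44,100 × 13,173 × 4 × 4 = 9,294,868,800 bytes.
Track C: 16:50 (min:sec) = 1,010 s; 5,512 × 1,010 × 3 × 2 = 33,402,720 bytes.
Track D: 2 minutes 41 seconds = 161 s; 48,000 × 161 × 4 × 2 = 61,824,000 bytes.
Track E: 3 minutes = 180 s; 37,800 × 180 × 1 × 2 = 13,608,000 bytes.
Track F: 34:14 (min:sec) = 2,054 s; 96,000 × 2,054 × 3 × 1 = 591,552,000 bytes.
Total = 10,126,119,120 bytes = 10.13 GB.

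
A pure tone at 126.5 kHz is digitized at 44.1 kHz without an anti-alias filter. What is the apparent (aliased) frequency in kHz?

5.8 kHz

Nyquist = 44,100/2 = 22,050 Hz; 126,500 Hz exceeds it.
Alias = |126,500 − 3×44,100| = |126,500 − 132,300| = 5,800 Hz = 5.8 kHz.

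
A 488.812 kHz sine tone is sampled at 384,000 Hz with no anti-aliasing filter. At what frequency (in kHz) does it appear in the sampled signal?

104.812 kHz

Nyquist = 384,000/2 = 192,000 Hz; 488,812 Hz exceeds it.
Alias = |488,812 − 1×384,000| = |488,812 − 384,000| = 104,812 Hz = 104.812 kHz.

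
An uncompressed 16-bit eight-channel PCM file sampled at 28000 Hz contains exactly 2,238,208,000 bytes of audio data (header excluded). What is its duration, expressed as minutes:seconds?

83:16

Byte rate = 28,000 × 2 × 8 = 448,000 bytes/s.
Duration = 2,238,208,000 / 448,000 = 4,996 s.
4,996 s = 83:16.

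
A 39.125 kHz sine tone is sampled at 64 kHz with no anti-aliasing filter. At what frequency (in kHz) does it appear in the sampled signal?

Nyquist = 64,000/2 = 32,000 Hz; 39,125 Hz exceeds it.
Alias = |39,125 − 1×64,000| = |39,125 − 64,000| = 24,875 Hz = 24.875 kHz.

24.875 kHz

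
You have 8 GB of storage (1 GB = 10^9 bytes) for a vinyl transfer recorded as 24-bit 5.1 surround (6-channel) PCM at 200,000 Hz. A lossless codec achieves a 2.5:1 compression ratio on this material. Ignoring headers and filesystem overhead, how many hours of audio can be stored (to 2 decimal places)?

1.54 hours

Uncompressed byte rate = 200,000 × 3 × 6 = 3,600,000 bytes/s.
After 2.5:1 compression, effective rate ≈ 1440000 bytes/s.
Capacity = 8 × 1,000,000,000 = 8,000,000,000 bytes.
8,000,000,000 / effective rate ≈ 5555.56 s → 1.54 hours.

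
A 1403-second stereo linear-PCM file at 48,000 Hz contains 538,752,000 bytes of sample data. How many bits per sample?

Bytes per sample = 538,752,000 / (48,000 × 1,403 × 2) = 538,752,000 / 134,688,000 = 4.
Bit depth = 4 × 8 = 32 bits.

32 bits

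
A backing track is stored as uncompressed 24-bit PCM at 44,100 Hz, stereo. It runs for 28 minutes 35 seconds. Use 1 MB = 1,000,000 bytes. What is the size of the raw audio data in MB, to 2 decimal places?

Duration = 28 minutes 35 seconds = 1,715 s.
Bytes = 44,100 samples/s × 1,715 s × 3 bytes/sample × 2 ch = 453,789,000 bytes.
453,789,000 / 1,000,000 = 453.79 MB.

453.79 MB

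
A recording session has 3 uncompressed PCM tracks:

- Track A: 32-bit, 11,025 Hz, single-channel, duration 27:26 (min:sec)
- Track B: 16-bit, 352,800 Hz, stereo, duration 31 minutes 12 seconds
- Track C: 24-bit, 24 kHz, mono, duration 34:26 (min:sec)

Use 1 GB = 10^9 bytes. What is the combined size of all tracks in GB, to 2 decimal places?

2.86 GB

Track A: 27:26 (min:sec) = 1,646 s; 11,025 × 1,646 × 4 × 1 = 72,588,600 bytes.
Track B: 31 minutes 12 seconds = 1,872 s; 352,800 × 1,872 × 2 × 2 = 2,641,766,400 bytes.
Track C: 34:26 (min:sec) = 2,066 s; 24,000 × 2,066 × 3 × 1 = 148,752,000 bytes.
Total = 2,863,107,000 bytes = 2.86 GB.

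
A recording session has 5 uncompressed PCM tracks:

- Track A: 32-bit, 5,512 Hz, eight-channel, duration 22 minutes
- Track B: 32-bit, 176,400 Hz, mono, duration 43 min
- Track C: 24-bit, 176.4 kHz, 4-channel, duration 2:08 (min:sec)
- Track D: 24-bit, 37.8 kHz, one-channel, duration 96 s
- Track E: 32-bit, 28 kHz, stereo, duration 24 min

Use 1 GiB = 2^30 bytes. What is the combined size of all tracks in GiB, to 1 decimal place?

2.5 GiB

Track A: 22 minutes = 1,320 s; 5,512 × 1,320 × 4 × 8 = 232,826,880 bytes.
Track B: 43 min = 2,580 s; 176,400 × 2,580 × 4 × 1 = 1,820,448,000 bytes.
Track C: 2:08 (min:sec) = 128 s; 176,400 × 128 × 3 × 4 = 270,950,400 bytes.
Track D: 37,800 × 96 × 3 × 1 = 10,886,400 bytes.
Track E: 24 min = 1,440 s; 28,000 × 1,440 × 4 × 2 = 322,560,000 bytes.
Total = 2,657,671,680 bytes = 2.5 GiB.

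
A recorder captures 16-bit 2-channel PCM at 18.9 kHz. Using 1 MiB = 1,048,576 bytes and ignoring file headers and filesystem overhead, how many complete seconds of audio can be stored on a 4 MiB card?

55 seconds

Uncompressed byte rate = 18,900 × 2 × 2 = 75,600 bytes/s.
Capacity = 4 × 1,048,576 = 4,194,304 bytes.
4,194,304 / 75,600 ≈ 55.48 s → 55 seconds.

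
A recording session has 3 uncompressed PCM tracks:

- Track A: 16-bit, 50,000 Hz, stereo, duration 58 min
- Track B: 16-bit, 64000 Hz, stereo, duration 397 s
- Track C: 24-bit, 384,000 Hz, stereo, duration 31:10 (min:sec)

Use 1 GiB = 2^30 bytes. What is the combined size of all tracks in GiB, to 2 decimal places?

Track A: 58 min = 3,480 s; 50,000 × 3,480 × 2 × 2 = 696,000,000 bytes.
Track B: 64,000 × 397 × 2 × 2 = 101,632,000 bytes.
Track C: 31:10 (min:sec) = 1,870 s; 384,000 × 1,870 × 3 × 2 = 4,308,480,000 bytes.
Total = 5,106,112,000 bytes = 4.76 GiB.

4.76 GiB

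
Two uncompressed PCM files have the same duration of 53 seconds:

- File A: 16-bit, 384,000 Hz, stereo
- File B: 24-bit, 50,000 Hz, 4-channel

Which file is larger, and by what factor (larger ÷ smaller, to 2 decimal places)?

File A: 384,000 × 2 × 2 = 1,536,000 bytes/s.
File B: 50,000 × 3 × 4 = 600,000 bytes/s.
File A is larger; ratio = 81,408,000 / 31,800,000 = 2.56.

File A, by a factor of 2.56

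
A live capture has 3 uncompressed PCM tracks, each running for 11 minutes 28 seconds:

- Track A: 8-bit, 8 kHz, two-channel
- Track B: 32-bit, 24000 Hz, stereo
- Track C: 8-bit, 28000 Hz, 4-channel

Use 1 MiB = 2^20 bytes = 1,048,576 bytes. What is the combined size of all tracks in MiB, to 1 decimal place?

210.0 MiB

11 minutes 28 seconds = 688 s.
Track A: 8,000 × 688 × 1 × 2 = 11,008,000 bytes.
Track B: 24,000 × 688 × 4 × 2 = 132,096,000 bytes.
Track C: 28,000 × 688 × 1 × 4 = 77,056,000 bytes.
Total = 220,160,000 bytes = 210.0 MiB.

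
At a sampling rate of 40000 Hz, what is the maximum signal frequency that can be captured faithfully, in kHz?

20 kHz

Nyquist frequency = sample rate / 2 = 40,000 / 2 = 20 kHz.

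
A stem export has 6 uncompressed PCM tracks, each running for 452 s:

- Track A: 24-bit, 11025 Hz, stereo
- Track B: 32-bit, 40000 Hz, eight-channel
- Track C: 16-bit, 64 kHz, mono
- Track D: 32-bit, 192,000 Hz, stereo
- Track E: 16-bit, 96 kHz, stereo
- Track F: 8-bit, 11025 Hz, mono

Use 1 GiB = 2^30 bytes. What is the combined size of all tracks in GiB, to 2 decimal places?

Track A: 11,025 × 452 × 3 × 2 = 29,899,800 bytes.
Track B: 40,000 × 452 × 4 × 8 = 578,560,000 bytes.
Track C: 64,000 × 452 × 2 × 1 = 57,856,000 bytes.
Track D: 192,000 × 452 × 4 × 2 = 694,272,000 bytes.
Track E: 96,000 × 452 × 2 × 2 = 173,568,000 bytes.
Track F: 11,025 × 452 × 1 × 1 = 4,983,300 bytes.
Total = 1,539,139,100 bytes = 1.43 GiB.

1.43 GiB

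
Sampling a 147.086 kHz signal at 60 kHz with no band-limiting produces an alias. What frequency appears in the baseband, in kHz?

27.086 kHz

Nyquist = 60,000/2 = 30,000 Hz; 147,086 Hz exceeds it.
Alias = |147,086 − 2×60,000| = |147,086 − 120,000| = 27,086 Hz = 27.086 kHz.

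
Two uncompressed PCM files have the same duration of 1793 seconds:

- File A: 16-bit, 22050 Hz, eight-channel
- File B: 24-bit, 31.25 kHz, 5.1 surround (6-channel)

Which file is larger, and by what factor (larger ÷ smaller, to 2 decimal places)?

File B, by a factor of 1.59

File A: 22,050 × 2 × 8 = 352,800 bytes/s.
File B: 31,250 × 3 × 6 = 562,500 bytes/s.
File B is larger; ratio = 1,008,562,500 / 632,570,400 = 1.59.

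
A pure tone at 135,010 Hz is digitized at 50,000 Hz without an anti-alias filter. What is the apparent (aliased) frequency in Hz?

14,990 Hz

Nyquist = 50,000/2 = 25,000 Hz; 135,010 Hz exceeds it.
Alias = |135,010 − 3×50,000| = |135,010 − 150,000| = 14,990 Hz.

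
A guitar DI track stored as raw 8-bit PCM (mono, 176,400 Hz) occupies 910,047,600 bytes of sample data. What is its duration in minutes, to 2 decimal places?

Byte rate = 176,400 × 1 × 1 = 176,400 bytes/s.
Duration = 910,047,600 / 176,400 = 5,159 s.
5,159 s / 60 = 85.98 minutes.

85.98 minutes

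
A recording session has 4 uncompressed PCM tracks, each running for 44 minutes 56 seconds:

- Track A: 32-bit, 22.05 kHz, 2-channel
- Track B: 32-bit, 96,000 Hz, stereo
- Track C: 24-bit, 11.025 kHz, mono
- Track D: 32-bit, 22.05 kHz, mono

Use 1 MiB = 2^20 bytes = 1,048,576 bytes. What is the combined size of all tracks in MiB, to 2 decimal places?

44 minutes 56 seconds = 2,696 s.
Track A: 22,050 × 2,696 × 4 × 2 = 475,574,400 bytes.
Track B: 96,000 × 2,696 × 4 × 2 = 2,070,528,000 bytes.
Track C: 11,025 × 2,696 × 3 × 1 = 89,170,200 bytes.
Track D: 22,050 × 2,696 × 4 × 1 = 237,787,200 bytes.
Total = 2,873,059,800 bytes = 2739.96 MiB.

2739.96 MiB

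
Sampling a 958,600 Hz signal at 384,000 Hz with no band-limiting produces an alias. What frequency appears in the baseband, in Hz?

Nyquist = 384,000/2 = 192,000 Hz; 958,600 Hz exceeds it.
Alias = |958,600 − 2×384,000| = |958,600 − 768,000| = 190,600 Hz.

190,600 Hz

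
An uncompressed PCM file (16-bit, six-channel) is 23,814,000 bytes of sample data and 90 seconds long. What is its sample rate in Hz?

Bytes = sample_rate × seconds × bytes_per_sample × channels.
sample_rate = 23,814,000 / (90 × 2 × 6) = 23,814,000 / 1,080 = 22,050 Hz.

22,050 Hz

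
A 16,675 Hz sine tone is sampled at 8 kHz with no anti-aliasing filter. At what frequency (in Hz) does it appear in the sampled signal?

675 Hz

Nyquist = 8,000/2 = 4,000 Hz; 16,675 Hz exceeds it.
Alias = |16,675 − 2×8,000| = |16,675 − 16,000| = 675 Hz.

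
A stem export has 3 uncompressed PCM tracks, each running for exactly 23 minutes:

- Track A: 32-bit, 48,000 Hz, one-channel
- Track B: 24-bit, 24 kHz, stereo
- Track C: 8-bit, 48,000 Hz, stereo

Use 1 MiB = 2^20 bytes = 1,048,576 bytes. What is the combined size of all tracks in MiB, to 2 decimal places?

568.54 MiB

exactly 23 minutes = 1,380 s.
Track A: 48,000 × 1,380 × 4 × 1 = 264,960,000 bytes.
Track B: 24,000 × 1,380 × 3 × 2 = 198,720,000 bytes.
Track C: 48,000 × 1,380 × 1 × 2 = 132,480,000 bytes.
Total = 596,160,000 bytes = 568.54 MiB.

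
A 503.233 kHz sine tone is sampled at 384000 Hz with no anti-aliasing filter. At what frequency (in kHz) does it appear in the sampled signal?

119.233 kHz

Nyquist = 384,000/2 = 192,000 Hz; 503,233 Hz exceeds it.
Alias = |503,233 − 1×384,000| = |503,233 − 384,000| = 119,233 Hz = 119.233 kHz.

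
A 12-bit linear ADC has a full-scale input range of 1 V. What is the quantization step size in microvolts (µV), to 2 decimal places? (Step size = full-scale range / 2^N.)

244.14 µV

1 V / 2^12 = 1 / 4,096 V = 244.14 µV.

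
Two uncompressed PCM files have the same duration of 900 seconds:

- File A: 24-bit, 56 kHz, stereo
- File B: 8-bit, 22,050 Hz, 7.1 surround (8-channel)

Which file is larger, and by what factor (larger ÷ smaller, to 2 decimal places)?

File A, by a factor of 1.90

File A: 56,000 × 3 × 2 = 336,000 bytes/s.
File B: 22,050 × 1 × 8 = 176,400 bytes/s.
File A is larger; ratio = 302,400,000 / 158,760,000 = 1.90.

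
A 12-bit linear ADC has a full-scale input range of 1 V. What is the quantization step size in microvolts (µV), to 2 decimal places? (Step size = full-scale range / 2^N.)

1 V / 2^12 = 1 / 4,096 V = 244.14 µV.

244.14 µV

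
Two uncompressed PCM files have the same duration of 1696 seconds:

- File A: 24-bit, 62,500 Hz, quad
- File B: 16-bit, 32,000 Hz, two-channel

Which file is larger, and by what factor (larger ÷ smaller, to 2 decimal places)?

File A, by a factor of 5.86

File A: 62,500 × 3 × 4 = 750,000 bytes/s.
File B: 32,000 × 2 × 2 = 128,000 bytes/s.
File A is larger; ratio = 1,272,000,000 / 217,088,000 = 5.86.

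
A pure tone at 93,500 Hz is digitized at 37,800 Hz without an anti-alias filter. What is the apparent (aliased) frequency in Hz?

Nyquist = 37,800/2 = 18,900 Hz; 93,500 Hz exceeds it.
Alias = |93,500 − 2×37,800| = |93,500 − 75,600| = 17,900 Hz.

17,900 Hz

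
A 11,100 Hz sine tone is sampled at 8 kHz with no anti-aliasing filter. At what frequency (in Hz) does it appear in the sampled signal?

3,100 Hz

Nyquist = 8,000/2 = 4,000 Hz; 11,100 Hz exceeds it.
Alias = |11,100 − 1×8,000| = |11,100 − 8,000| = 3,100 Hz.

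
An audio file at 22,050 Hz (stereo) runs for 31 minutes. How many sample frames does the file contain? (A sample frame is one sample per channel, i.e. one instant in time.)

31 minutes = 1,860 s.
22,050 samples/s × 1,860 s = 41,013,000 frames.

41,013,000 sample frames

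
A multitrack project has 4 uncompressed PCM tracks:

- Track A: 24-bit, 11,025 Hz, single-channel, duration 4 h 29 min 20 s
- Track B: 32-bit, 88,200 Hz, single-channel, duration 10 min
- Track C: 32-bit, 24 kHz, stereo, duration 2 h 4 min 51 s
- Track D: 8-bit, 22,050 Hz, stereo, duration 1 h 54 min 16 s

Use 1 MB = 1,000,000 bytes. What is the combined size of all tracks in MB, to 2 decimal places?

Track A: 4 h 29 min 20 s = 16,160 s; 11,025 × 16,160 × 3 × 1 = 534,492,000 bytes.
Track B: 10 min = 600 s; 88,200 × 600 × 4 × 1 = 211,680,000 bytes.
Track C: 2 h 4 min 51 s = 7,491 s; 24,000 × 7,491 × 4 × 2 = 1,438,272,000 bytes.
Track D: 1 h 54 min 16 s = 6,856 s; 22,050 × 6,856 × 1 × 2 = 302,349,600 bytes.
Total = 2,486,793,600 bytes = 2486.79 MB.

2486.79 MB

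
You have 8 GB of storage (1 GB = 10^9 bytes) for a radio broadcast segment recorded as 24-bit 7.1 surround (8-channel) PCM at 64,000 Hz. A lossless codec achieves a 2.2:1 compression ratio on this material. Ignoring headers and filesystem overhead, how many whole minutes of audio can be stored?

Uncompressed byte rate = 64,000 × 3 × 8 = 1,536,000 bytes/s.
After 2.2:1 compression, effective rate ≈ 698181.82 bytes/s.
Capacity = 8 × 1,000,000,000 = 8,000,000,000 bytes.
8,000,000,000 / effective rate ≈ 11458.33 s → 190 minutes.

190 minutes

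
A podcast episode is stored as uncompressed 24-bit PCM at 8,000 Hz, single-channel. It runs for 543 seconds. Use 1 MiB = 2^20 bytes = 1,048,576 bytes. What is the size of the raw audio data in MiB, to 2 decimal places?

Bytes = 8,000 samples/s × 543 s × 3 bytes/sample × 1 ch = 13,032,000 bytes.
13,032,000 / 1,048,576 = 12.43 MiB.

12.43 MiB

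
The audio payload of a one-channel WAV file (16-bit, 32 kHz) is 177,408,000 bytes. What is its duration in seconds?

Byte rate = 32,000 × 2 × 1 = 64,000 bytes/s.
Duration = 177,408,000 / 64,000 = 2,772 s.

2,772 seconds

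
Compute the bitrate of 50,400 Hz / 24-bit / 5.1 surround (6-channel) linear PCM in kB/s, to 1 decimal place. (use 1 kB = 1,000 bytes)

907.2 kB/s

Bit rate = 50,400 × 24 × 6 = 7,257,600 bits/s.
7,257,600 / 8 = 907,200 B/s = 907.2 kB/s.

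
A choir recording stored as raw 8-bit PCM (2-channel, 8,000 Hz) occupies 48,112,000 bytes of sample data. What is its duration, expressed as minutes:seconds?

Byte rate = 8,000 × 1 × 2 = 16,000 bytes/s.
Duration = 48,112,000 / 16,000 = 3,007 s.
3,007 s = 50:07.

50:07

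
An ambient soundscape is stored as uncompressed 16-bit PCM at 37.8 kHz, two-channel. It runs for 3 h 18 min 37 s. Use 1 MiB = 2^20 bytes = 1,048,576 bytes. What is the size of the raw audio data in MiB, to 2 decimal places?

1718.38 MiB

Duration = 3 h 18 min 37 s = 11,917 s.
Bytes = 37,800 samples/s × 11,917 s × 2 bytes/sample × 2 ch = 1,801,850,400 bytes.
1,801,850,400 / 1,048,576 = 1718.38 MiB.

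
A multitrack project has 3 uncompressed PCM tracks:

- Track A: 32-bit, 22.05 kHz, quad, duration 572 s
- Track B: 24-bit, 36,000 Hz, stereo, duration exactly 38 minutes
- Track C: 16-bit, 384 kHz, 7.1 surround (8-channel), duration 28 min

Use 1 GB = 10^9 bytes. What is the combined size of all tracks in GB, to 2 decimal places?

Track A: 22,050 × 572 × 4 × 4 = 201,801,600 bytes.
Track B: exactly 38 minutes = 2,280 s; 36,000 × 2,280 × 3 × 2 = 492,480,000 bytes.
Track C: 28 min = 1,680 s; 384,000 × 1,680 × 2 × 8 = 10,321,920,000 bytes.
Total = 11,016,201,600 bytes = 11.02 GB.

11.02 GB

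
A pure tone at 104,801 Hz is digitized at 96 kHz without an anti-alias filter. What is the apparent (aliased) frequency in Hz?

Nyquist = 96,000/2 = 48,000 Hz; 104,801 Hz exceeds it.
Alias = |104,801 − 1×96,000| = |104,801 − 96,000| = 8,801 Hz.

8,801 Hz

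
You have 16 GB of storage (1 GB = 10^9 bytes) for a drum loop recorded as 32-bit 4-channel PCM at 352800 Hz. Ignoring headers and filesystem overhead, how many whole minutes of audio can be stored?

47 minutes

Uncompressed byte rate = 352,800 × 4 × 4 = 5,644,800 bytes/s.
Capacity = 16 × 1,000,000,000 = 16,000,000,000 bytes.
16,000,000,000 / 5,644,800 ≈ 2834.47 s → 47 minutes.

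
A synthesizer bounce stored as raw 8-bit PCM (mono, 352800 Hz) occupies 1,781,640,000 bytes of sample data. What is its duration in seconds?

Byte rate = 352,800 × 1 × 1 = 352,800 bytes/s.
Duration = 1,781,640,000 / 352,800 = 5,050 s.

5,050 seconds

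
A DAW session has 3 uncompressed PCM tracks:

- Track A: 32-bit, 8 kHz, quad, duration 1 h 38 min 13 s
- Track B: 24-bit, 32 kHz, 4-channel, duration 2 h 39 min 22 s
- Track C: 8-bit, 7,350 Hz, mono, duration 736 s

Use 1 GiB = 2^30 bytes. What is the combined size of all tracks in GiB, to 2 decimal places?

4.13 GiB

Track A: 1 h 38 min 13 s = 5,893 s; 8,000 × 5,893 × 4 × 4 = 754,304,000 bytes.
Track B: 2 h 39 min 22 s = 9,562 s; 32,000 × 9,562 × 3 × 4 = 3,671,808,000 bytes.
Track C: 7,350 × 736 × 1 × 1 = 5,409,600 bytes.
Total = 4,431,521,600 bytes = 4.13 GiB.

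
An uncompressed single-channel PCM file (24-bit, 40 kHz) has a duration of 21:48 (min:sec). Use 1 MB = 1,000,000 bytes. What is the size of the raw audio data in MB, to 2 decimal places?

156.96 MB

Duration = 21:48 (min:sec) = 1,308 s.
Bytes = 40,000 samples/s × 1,308 s × 3 bytes/sample × 1 ch = 156,960,000 bytes.
156,960,000 / 1,000,000 = 156.96 MB.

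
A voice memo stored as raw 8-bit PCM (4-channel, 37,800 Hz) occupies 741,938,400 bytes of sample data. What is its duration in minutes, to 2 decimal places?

81.78 minutes

Byte rate = 37,800 × 1 × 4 = 151,200 bytes/s.
Duration = 741,938,400 / 151,200 = 4,907 s.
4,907 s / 60 = 81.78 minutes.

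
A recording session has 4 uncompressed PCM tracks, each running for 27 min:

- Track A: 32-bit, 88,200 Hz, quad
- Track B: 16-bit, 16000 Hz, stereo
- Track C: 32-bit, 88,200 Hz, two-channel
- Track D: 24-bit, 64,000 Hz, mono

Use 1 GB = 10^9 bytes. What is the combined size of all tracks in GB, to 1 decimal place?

27 min = 1,620 s.
Track A: 88,200 × 1,620 × 4 × 4 = 2,286,144,000 bytes.
Track B: 16,000 × 1,620 × 2 × 2 = 103,680,000 bytes.
Track C: 88,200 × 1,620 × 4 × 2 = 1,143,072,000 bytes.
Track D: 64,000 × 1,620 × 3 × 1 = 311,040,000 bytes.
Total = 3,843,936,000 bytes = 3.8 GB.

3.8 GB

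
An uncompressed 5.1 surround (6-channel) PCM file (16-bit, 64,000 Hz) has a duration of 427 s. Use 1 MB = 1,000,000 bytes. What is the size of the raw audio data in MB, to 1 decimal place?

Bytes = 64,000 samples/s × 427 s × 2 bytes/sample × 6 ch = 327,936,000 bytes.
327,936,000 / 1,000,000 = 327.9 MB.

327.9 MB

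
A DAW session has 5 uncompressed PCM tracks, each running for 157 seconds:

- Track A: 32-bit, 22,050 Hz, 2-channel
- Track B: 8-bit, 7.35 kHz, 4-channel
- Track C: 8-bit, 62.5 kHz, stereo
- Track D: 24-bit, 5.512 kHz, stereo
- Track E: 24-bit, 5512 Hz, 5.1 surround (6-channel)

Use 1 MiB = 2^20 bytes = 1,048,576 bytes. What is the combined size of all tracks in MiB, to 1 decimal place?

Track A: 22,050 × 157 × 4 × 2 = 27,694,800 bytes.
Track B: 7,350 × 157 × 1 × 4 = 4,615,800 bytes.
Track C: 62,500 × 157 × 1 × 2 = 19,625,000 bytes.
Track D: 5,512 × 157 × 3 × 2 = 5,192,304 bytes.
Track E: 5,512 × 157 × 3 × 6 = 15,576,912 bytes.
Total = 72,704,816 bytes = 69.3 MiB.

69.3 MiB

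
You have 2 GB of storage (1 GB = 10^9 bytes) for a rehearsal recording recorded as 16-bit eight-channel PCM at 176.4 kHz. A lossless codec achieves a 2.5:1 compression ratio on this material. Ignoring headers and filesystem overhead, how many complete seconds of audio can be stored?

Uncompressed byte rate = 176,400 × 2 × 8 = 2,822,400 bytes/s.
After 2.5:1 compression, effective rate ≈ 1128960 bytes/s.
Capacity = 2 × 1,000,000,000 = 2,000,000,000 bytes.
2,000,000,000 / effective rate ≈ 1771.54 s → 1,771 seconds.

1,771 seconds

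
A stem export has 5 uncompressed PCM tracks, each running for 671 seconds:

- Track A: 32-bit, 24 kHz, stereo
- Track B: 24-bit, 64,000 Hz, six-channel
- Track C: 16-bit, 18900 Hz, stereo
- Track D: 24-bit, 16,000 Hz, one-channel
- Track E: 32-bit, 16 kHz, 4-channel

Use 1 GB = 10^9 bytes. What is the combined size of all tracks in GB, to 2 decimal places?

Track A: 24,000 × 671 × 4 × 2 = 128,832,000 bytes.
Track B: 64,000 × 671 × 3 × 6 = 772,992,000 bytes.
Track C: 18,900 × 671 × 2 × 2 = 50,727,600 bytes.
Track D: 16,000 × 671 × 3 × 1 = 32,208,000 bytes.
Track E: 16,000 × 671 × 4 × 4 = 171,776,000 bytes.
Total = 1,156,535,600 bytes = 1.16 GB.

1.16 GB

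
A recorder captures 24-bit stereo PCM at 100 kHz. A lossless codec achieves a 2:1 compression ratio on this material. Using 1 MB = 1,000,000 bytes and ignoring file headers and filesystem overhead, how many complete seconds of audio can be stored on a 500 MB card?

1,666 seconds

Uncompressed byte rate = 100,000 × 3 × 2 = 600,000 bytes/s.
After 2:1 compression, effective rate ≈ 300000 bytes/s.
Capacity = 500 × 1,000,000 = 500,000,000 bytes.
500,000,000 / effective rate ≈ 1666.67 s → 1,666 seconds.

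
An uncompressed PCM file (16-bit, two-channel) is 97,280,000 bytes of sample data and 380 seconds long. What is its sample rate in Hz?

Bytes = sample_rate × seconds × bytes_per_sample × channels.
sample_rate = 97,280,000 / (380 × 2 × 2) = 97,280,000 / 1,520 = 64,000 Hz.

64,000 Hz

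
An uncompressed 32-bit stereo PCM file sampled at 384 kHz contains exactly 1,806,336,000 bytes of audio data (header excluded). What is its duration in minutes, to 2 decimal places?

Byte rate = 384,000 × 4 × 2 = 3,072,000 bytes/s.
Duration = 1,806,336,000 / 3,072,000 = 588 s.
588 s / 60 = 9.80 minutes.

9.80 minutes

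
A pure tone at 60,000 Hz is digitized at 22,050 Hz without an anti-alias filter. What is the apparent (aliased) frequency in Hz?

6,150 Hz

Nyquist = 22,050/2 = 11,025 Hz; 60,000 Hz exceeds it.
Alias = |60,000 − 3×22,050| = |60,000 − 66,150| = 6,150 Hz.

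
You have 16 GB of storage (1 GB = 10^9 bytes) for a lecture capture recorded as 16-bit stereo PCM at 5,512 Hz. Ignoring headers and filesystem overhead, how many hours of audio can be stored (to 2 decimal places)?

Uncompressed byte rate = 5,512 × 2 × 2 = 22,048 bytes/s.
Capacity = 16 × 1,000,000,000 = 16,000,000,000 bytes.
16,000,000,000 / 22,048 ≈ 725689.4 s → 201.58 hours.

201.58 hours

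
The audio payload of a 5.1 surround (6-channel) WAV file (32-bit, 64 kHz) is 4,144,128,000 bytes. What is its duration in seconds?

Byte rate = 64,000 × 4 × 6 = 1,536,000 bytes/s.
Duration = 4,144,128,000 / 1,536,000 = 2,698 s.

2,698 seconds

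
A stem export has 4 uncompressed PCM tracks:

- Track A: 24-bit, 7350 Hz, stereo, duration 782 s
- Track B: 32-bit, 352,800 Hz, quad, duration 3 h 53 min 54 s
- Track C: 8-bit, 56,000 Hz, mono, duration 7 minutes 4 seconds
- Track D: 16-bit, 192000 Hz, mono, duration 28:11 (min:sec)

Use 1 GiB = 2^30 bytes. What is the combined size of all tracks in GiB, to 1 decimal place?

Track A: 7,350 × 782 × 3 × 2 = 34,486,200 bytes.
Track B: 3 h 53 min 54 s = 14,034 s; 352,800 × 14,034 × 4 × 4 = 79,219,123,200 bytes.
Track C: 7 minutes 4 seconds = 424 s; 56,000 × 424 × 1 × 1 = 23,744,000 bytes.
Track D: 28:11 (min:sec) = 1,691 s; 192,000 × 1,691 × 2 × 1 = 649,344,000 bytes.
Total = 79,926,697,400 bytes = 74.4 GiB.

74.4 GiB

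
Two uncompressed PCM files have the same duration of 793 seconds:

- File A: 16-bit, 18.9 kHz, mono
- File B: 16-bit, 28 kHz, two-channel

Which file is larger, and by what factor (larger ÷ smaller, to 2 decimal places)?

File B, by a factor of 2.96

File A: 18,900 × 2 × 1 = 37,800 bytes/s.
File B: 28,000 × 2 × 2 = 112,000 bytes/s.
File B is larger; ratio = 88,816,000 / 29,975,400 = 2.96.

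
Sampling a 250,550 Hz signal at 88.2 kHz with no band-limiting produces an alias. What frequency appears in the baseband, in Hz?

Nyquist = 88,200/2 = 44,100 Hz; 250,550 Hz exceeds it.
Alias = |250,550 − 3×88,200| = |250,550 − 264,600| = 14,050 Hz.

14,050 Hz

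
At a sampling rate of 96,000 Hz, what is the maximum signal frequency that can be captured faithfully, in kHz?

48 kHz

Nyquist frequency = sample rate / 2 = 96,000 / 2 = 48 kHz.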